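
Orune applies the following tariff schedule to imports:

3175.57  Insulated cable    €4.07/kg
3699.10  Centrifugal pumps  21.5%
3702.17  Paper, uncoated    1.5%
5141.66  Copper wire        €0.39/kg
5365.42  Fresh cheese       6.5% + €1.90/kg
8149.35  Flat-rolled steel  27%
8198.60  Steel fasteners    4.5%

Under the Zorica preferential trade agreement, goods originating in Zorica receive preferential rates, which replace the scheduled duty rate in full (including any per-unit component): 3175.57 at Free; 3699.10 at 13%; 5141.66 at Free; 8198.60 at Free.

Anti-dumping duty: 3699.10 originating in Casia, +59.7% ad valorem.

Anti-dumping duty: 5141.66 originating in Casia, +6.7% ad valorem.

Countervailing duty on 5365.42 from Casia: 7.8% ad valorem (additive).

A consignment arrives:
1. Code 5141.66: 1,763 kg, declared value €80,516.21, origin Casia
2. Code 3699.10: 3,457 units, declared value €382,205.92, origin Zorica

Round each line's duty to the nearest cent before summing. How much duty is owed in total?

€55,768.93

Line 1 (5141.66, Casia, 1,763 kg, €80,516.21):
Base rate for 5141.66 is €0.39/kg.
5141.66 has an FTA preferential rate, but origin Casia is not Zorica; base rate stands.
Additional duty on 5141.66 from Casia: +6.7% ad valorem. Applied ad valorem rate = 6.7%.
Duty = €80,516.21 × 6.7% + 1,763 × €0.39 = €6,082.16.
Line 2 (3699.10, Zorica, 3,457 units, €382,205.92):
Base rate for 3699.10 is 21.5%.
Origin Zorica qualifies under the Orune–Zorica agreement and 3699.10 is covered: preferential rate 13% applies instead.
The additional-duty order on 3699.10 targets Casia, not Zorica; it does not apply.
Duty = €382,205.92 × 13% = €49,686.77.
Total = €6,082.16 + €49,686.77 = €55,768.93.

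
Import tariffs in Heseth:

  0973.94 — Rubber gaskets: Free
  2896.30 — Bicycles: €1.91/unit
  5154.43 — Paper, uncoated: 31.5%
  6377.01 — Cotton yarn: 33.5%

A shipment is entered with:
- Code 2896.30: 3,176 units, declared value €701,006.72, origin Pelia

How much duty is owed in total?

Line 1 (2896.30, Pelia, 3,176 units, €701,006.72):
Base rate for 2896.30 is €1.91/unit.
Duty = 3,176 × €1.91 = €6,066.16.

€6,066.16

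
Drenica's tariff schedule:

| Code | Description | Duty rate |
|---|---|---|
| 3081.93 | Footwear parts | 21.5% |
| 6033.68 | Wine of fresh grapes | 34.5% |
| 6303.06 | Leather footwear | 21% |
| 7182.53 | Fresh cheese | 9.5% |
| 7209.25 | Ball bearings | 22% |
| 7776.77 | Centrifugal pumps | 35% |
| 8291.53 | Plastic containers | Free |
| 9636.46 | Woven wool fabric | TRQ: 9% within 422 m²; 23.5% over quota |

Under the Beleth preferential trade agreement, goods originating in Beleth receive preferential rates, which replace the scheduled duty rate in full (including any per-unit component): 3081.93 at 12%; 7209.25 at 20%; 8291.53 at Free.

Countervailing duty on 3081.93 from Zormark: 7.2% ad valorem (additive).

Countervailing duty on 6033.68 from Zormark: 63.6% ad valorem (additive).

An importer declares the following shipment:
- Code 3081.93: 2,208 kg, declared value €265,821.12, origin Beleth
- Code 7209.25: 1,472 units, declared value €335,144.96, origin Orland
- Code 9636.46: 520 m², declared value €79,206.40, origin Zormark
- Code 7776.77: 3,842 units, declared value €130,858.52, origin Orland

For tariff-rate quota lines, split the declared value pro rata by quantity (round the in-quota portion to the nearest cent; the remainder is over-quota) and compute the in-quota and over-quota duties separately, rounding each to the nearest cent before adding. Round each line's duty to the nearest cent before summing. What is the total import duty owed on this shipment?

Line 1 (3081.93, Beleth, 2,208 kg, €265,821.12):
Base rate for 3081.93 is 21.5%.
Origin Beleth qualifies under the Drenica–Beleth agreement and 3081.93 is covered: preferential rate 12% applies instead.
The additional-duty order on 3081.93 targets Zormark, not Beleth; it does not apply.
Duty = €265,821.12 × 12% = €31,898.53.
Line 2 (7209.25, Orland, 1,472 units, €335,144.96):
Base rate for 7209.25 is 22%.
7209.25 has an FTA preferential rate, but origin Orland is not Beleth; base rate stands.
Duty = €335,144.96 × 22% = €73,731.89.
Line 3 (9636.46, Zormark, 520 m², €79,206.40):
Code 9636.46 is under a tariff-rate quota (threshold 422 m²). In-quota: 422 m² at 9%; over-quota: 98 m² at 23.5%.
Pro-rata value split: in-quota = €79,206.40 × 422/520 = €64,279.04; over-quota = €79,206.40 − €64,279.04 = €14,927.36.
In-quota duty = €64,279.04 × 9% = €5,785.11. Over-quota duty = €14,927.36 × 23.5% = €3,507.93.
Line duty = €5,785.11 + €3,507.93 = €9,293.04.
Line 4 (7776.77, Orland, 3,842 units, €130,858.52):
Base rate for 7776.77 is 35%.
Duty = €130,858.52 × 35% = €45,800.48.
Total = €31,898.53 + €73,731.89 + €9,293.04 + €45,800.48 = €160,723.94.

€160,723.94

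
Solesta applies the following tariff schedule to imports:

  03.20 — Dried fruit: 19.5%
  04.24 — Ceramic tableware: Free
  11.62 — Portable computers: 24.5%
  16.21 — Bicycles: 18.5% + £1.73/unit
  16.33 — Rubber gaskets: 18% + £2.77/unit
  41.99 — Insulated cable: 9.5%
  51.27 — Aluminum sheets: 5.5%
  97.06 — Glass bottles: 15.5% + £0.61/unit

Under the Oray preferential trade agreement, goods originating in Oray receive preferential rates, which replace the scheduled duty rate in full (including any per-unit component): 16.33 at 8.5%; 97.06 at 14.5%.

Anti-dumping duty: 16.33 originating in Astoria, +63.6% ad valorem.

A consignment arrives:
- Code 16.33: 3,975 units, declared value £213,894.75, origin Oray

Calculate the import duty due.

£18,181.05

Line 1 (16.33, Oray, 3,975 units, £213,894.75):
Base rate for 16.33 is 18% + £2.77/unit.
Origin Oray qualifies under the Solesta–Oray agreement and 16.33 is covered: preferential rate 8.5% applies instead.
The additional-duty order on 16.33 targets Astoria, not Oray; it does not apply.
Duty = £213,894.75 × 8.5% = £18,181.05.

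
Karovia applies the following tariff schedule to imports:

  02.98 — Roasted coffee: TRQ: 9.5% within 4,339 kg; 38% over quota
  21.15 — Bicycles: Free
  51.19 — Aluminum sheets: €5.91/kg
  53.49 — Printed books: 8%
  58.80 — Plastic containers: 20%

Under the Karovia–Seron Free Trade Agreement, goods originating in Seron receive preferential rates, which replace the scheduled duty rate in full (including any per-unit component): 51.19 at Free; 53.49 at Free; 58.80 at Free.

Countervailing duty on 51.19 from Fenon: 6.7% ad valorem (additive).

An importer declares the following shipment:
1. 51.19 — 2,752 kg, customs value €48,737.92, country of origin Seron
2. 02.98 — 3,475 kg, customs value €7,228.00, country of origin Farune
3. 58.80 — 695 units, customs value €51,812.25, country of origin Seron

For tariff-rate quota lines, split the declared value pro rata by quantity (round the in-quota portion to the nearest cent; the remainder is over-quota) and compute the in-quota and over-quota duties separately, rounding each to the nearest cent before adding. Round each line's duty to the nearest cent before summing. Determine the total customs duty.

Line 1 (51.19, Seron, 2,752 kg, €48,737.92):
Base rate for 51.19 is €5.91/kg.
Origin Seron qualifies under the Karovia–Seron agreement and 51.19 is covered: preferential rate Free applies instead.
The additional-duty order on 51.19 targets Fenon, not Seron; it does not apply.
Duty = €48,737.92 × 0% = €0.00.
Line 2 (02.98, Farune, 3,475 kg, €7,228.00):
Code 02.98 is under a tariff-rate quota (threshold 4,339 kg). Quantity 3,475 kg is within the quota, so the in-quota rate 9.5% applies to the full value.
Duty = €7,228.00 × 9.5% = €686.66.
Line 3 (58.80, Seron, 695 units, €51,812.25):
Base rate for 58.80 is 20%.
Origin Seron qualifies under the Karovia–Seron agreement and 58.80 is covered: preferential rate Free applies instead.
Duty = €51,812.25 × 0% = €0.00.
Total = €0.00 + €686.66 + €0.00 = €686.66.

€686.66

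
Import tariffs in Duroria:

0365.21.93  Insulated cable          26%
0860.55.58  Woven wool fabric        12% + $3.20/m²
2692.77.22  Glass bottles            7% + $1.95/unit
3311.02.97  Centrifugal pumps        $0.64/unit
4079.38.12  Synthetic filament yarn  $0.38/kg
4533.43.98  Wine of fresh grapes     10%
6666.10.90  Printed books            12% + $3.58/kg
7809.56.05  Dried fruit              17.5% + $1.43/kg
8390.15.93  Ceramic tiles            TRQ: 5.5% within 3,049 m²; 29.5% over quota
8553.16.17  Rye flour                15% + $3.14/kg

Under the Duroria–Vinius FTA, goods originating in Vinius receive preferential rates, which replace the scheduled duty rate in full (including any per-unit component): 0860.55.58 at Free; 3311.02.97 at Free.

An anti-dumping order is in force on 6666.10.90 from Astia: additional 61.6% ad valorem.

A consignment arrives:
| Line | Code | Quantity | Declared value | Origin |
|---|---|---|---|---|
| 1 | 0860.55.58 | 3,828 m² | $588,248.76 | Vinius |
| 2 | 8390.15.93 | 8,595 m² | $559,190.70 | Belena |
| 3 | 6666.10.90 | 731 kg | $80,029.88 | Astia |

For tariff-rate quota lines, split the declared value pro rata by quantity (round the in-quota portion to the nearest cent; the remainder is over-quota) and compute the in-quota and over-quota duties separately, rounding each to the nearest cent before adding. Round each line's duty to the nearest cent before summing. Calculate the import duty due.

Line 1 (0860.55.58, Vinius, 3,828 m², $588,248.76):
Base rate for 0860.55.58 is 12% + $3.20/m².
Origin Vinius qualifies under the Duroria–Vinius agreement and 0860.55.58 is covered: preferential rate Free applies instead.
Duty = $588,248.76 × 0% = $0.00.
Line 2 (8390.15.93, Belena, 8,595 m², $559,190.70):
Code 8390.15.93 is under a tariff-rate quota (threshold 3,049 m²). In-quota: 3,049 m² at 5.5%; over-quota: 5,546 m² at 29.5%.
Pro-rata value split: in-quota = $559,190.70 × 3,049/8,595 = $198,367.94; over-quota = $559,190.70 − $198,367.94 = $360,822.76.
In-quota duty = $198,367.94 × 5.5% = $10,910.24. Over-quota duty = $360,822.76 × 29.5% = $106,442.71.
Line duty = $10,910.24 + $106,442.71 = $117,352.95.
Line 3 (6666.10.90, Astia, 731 kg, $80,029.88):
Base rate for 6666.10.90 is 12% + $3.58/kg.
Additional duty on 6666.10.90 from Astia: +61.6%. Applied ad valorem rate: 12% + 61.6% = 73.6%.
Duty = $80,029.88 × 73.6% + 731 × $3.58 = $61,518.97.
Total = $0.00 + $117,352.95 + $61,518.97 = $178,871.92.

$178,871.92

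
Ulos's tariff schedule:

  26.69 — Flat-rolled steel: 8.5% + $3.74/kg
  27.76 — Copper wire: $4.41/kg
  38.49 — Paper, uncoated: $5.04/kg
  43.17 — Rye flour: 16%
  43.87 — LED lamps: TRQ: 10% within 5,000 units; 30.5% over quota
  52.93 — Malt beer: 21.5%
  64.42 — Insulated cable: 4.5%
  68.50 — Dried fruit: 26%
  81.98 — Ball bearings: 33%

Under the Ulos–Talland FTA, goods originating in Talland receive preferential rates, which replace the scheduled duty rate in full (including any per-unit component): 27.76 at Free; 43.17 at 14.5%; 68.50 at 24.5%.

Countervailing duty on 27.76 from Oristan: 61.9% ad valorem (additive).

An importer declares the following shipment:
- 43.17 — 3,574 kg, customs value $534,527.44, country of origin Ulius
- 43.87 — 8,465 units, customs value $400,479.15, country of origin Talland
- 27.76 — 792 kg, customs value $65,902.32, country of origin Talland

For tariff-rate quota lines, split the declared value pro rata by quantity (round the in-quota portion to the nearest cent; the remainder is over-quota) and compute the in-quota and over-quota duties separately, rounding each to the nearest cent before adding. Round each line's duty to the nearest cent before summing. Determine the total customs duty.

Line 1 (43.17, Ulius, 3,574 kg, $534,527.44):
Base rate for 43.17 is 16%.
43.17 has an FTA preferential rate, but origin Ulius is not Talland; base rate stands.
Duty = $534,527.44 × 16% = $85,524.39.
Line 2 (43.87, Talland, 8,465 units, $400,479.15):
Code 43.87 is under a tariff-rate quota (threshold 5,000 units). In-quota: 5,000 units at 10%; over-quota: 3,465 units at 30.5%.
Pro-rata value split: in-quota = $400,479.15 × 5,000/8,465 = $236,550.00; over-quota = $400,479.15 − $236,550.00 = $163,929.15.
In-quota duty = $236,550.00 × 10% = $23,655.00. Over-quota duty = $163,929.15 × 30.5% = $49,998.39.
Line duty = $23,655.00 + $49,998.39 = $73,653.39.
Line 3 (27.76, Talland, 792 kg, $65,902.32):
Base rate for 27.76 is $4.41/kg.
Origin Talland qualifies under the Ulos–Talland agreement and 27.76 is covered: preferential rate Free applies instead.
The additional-duty order on 27.76 targets Oristan, not Talland; it does not apply.
Duty = $65,902.32 × 0% = $0.00.
Total = $85,524.39 + $73,653.39 + $0.00 = $159,177.78.

$159,177.78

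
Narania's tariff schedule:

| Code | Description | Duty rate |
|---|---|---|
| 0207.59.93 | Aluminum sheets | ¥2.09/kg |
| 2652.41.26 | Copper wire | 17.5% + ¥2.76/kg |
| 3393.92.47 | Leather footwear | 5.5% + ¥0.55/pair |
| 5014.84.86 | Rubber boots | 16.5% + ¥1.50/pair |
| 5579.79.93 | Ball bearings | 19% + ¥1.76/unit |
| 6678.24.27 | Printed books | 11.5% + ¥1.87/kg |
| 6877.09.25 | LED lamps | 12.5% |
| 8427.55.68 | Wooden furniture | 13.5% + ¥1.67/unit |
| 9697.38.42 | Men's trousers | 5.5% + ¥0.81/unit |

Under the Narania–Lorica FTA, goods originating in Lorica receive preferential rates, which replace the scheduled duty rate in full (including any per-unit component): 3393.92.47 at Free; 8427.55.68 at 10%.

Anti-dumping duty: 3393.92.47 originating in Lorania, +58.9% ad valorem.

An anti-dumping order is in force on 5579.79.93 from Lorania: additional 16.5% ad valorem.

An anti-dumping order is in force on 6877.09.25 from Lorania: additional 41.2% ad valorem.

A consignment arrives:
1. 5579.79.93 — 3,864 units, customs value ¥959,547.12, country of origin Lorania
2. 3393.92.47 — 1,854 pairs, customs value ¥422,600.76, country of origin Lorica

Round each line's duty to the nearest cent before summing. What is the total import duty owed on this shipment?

¥347,439.87

Line 1 (5579.79.93, Lorania, 3,864 units, ¥959,547.12):
Base rate for 5579.79.93 is 19% + ¥1.76/unit.
Additional duty on 5579.79.93 from Lorania: +16.5%. Applied ad valorem rate: 19% + 16.5% = 35.5%.
Duty = ¥959,547.12 × 35.5% + 3,864 × ¥1.76 = ¥347,439.87.
Line 2 (3393.92.47, Lorica, 1,854 pairs, ¥422,600.76):
Base rate for 3393.92.47 is 5.5% + ¥0.55/pair.
Origin Lorica qualifies under the Narania–Lorica agreement and 3393.92.47 is covered: preferential rate Free applies instead.
The additional-duty order on 3393.92.47 targets Lorania, not Lorica; it does not apply.
Duty = ¥422,600.76 × 0% = ¥0.00.
Total = ¥347,439.87 + ¥0.00 = ¥347,439.87.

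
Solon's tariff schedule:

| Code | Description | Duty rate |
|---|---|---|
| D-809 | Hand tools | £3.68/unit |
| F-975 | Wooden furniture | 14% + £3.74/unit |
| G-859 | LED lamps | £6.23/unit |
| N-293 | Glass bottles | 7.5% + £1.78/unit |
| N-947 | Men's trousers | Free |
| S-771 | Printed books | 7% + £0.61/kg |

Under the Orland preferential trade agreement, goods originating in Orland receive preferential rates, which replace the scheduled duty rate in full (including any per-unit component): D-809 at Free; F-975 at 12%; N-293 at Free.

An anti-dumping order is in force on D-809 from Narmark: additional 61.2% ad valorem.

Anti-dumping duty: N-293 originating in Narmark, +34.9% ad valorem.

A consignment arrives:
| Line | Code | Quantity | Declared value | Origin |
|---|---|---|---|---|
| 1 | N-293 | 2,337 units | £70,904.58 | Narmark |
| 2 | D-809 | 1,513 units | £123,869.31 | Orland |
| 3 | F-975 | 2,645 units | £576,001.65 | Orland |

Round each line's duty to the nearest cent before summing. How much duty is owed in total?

£103,343.60

Line 1 (N-293, Narmark, 2,337 units, £70,904.58):
Base rate for N-293 is 7.5% + £1.78/unit.
N-293 has an FTA preferential rate, but origin Narmark is not Orland; base rate stands.
Additional duty on N-293 from Narmark: +34.9%. Applied ad valorem rate: 7.5% + 34.9% = 42.4%.
Duty = £70,904.58 × 42.4% + 2,337 × £1.78 = £34,223.40.
Line 2 (D-809, Orland, 1,513 units, £123,869.31):
Base rate for D-809 is £3.68/unit.
Origin Orland qualifies under the Solon–Orland agreement and D-809 is covered: preferential rate Free applies instead.
The additional-duty order on D-809 targets Narmark, not Orland; it does not apply.
Duty = £123,869.31 × 0% = £0.00.
Line 3 (F-975, Orland, 2,645 units, £576,001.65):
Base rate for F-975 is 14% + £3.74/unit.
Origin Orland qualifies under the Solon–Orland agreement and F-975 is covered: preferential rate 12% applies instead.
Duty = £576,001.65 × 12% = £69,120.20.
Total = £34,223.40 + £0.00 + £69,120.20 = £103,343.60.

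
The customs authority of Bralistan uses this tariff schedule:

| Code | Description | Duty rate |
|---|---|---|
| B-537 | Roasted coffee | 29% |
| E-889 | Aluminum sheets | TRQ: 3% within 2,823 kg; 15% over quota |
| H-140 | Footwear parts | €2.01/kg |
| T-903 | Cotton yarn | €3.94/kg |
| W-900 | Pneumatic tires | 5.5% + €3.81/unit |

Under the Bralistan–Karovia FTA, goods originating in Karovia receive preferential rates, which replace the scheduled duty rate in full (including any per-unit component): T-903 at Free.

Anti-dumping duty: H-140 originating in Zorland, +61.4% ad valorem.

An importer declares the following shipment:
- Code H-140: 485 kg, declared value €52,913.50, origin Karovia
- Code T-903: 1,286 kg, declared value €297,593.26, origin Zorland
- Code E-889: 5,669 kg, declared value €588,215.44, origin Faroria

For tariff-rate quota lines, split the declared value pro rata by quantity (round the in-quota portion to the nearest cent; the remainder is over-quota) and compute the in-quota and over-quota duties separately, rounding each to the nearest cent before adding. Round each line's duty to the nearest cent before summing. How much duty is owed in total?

€59,124.26

Line 1 (H-140, Karovia, 485 kg, €52,913.50):
Base rate for H-140 is €2.01/kg.
Origin Karovia is the FTA partner but H-140 is not on the preference list; base rate stands.
The additional-duty order on H-140 targets Zorland, not Karovia; it does not apply.
Duty = 485 × €2.01 = €974.85.
Line 2 (T-903, Zorland, 1,286 kg, €297,593.26):
Base rate for T-903 is €3.94/kg.
T-903 has an FTA preferential rate, but origin Zorland is not Karovia; base rate stands.
Duty = 1,286 × €3.94 = €5,066.84.
Line 3 (E-889, Faroria, 5,669 kg, €588,215.44):
Code E-889 is under a tariff-rate quota (threshold 2,823 kg). In-quota: 2,823 kg at 3%; over-quota: 2,846 kg at 15%.
Pro-rata value split: in-quota = €588,215.44 × 2,823/5,669 = €292,914.48; over-quota = €588,215.44 − €292,914.48 = €295,300.96.
In-quota duty = €292,914.48 × 3% = €8,787.43. Over-quota duty = €295,300.96 × 15% = €44,295.14.
Line duty = €8,787.43 + €44,295.14 = €53,082.57.
Total = €974.85 + €5,066.84 + €53,082.57 = €59,124.26.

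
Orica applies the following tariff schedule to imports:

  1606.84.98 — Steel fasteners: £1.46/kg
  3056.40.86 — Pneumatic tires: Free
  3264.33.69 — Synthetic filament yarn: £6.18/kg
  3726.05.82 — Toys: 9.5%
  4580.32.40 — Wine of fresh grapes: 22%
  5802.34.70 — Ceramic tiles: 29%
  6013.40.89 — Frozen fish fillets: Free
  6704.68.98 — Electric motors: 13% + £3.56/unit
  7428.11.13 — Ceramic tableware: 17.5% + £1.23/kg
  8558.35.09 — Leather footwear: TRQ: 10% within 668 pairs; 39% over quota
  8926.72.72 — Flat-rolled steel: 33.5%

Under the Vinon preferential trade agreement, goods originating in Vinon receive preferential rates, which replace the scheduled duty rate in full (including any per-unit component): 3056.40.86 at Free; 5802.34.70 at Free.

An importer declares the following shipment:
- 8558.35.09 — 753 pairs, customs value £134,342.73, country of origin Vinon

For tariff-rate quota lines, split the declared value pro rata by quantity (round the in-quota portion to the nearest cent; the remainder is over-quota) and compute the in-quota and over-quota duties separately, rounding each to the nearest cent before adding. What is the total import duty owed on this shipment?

Line 1 (8558.35.09, Vinon, 753 pairs, £134,342.73):
Code 8558.35.09 is under a tariff-rate quota (threshold 668 pairs). In-quota: 668 pairs at 10%; over-quota: 85 pairs at 39%.
Pro-rata value split: in-quota = £134,342.73 × 668/753 = £119,177.88; over-quota = £134,342.73 − £119,177.88 = £15,164.85.
In-quota duty = £119,177.88 × 10% = £11,917.79. Over-quota duty = £15,164.85 × 39% = £5,914.29.
Line duty = £11,917.79 + £5,914.29 = £17,832.08.

£17,832.08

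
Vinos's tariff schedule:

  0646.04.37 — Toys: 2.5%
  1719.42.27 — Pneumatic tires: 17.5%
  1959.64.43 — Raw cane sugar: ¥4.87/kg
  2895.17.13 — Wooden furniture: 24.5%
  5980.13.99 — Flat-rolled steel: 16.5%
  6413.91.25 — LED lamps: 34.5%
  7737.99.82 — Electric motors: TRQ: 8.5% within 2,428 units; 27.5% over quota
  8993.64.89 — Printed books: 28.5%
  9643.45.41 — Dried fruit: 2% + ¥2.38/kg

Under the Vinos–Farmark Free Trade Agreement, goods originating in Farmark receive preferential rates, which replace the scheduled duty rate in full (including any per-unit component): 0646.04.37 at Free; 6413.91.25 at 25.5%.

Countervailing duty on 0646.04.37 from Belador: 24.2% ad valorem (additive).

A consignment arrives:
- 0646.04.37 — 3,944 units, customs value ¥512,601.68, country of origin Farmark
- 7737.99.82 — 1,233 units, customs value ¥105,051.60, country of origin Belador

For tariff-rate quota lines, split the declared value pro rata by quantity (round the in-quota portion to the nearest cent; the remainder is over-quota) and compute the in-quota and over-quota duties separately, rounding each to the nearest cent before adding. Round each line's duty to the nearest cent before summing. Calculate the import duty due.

¥8,929.39

Line 1 (0646.04.37, Farmark, 3,944 units, ¥512,601.68):
Base rate for 0646.04.37 is 2.5%.
Origin Farmark qualifies under the Vinos–Farmark agreement and 0646.04.37 is covered: preferential rate Free applies instead.
The additional-duty order on 0646.04.37 targets Belador, not Farmark; it does not apply.
Duty = ¥512,601.68 × 0% = ¥0.00.
Line 2 (7737.99.82, Belador, 1,233 units, ¥105,051.60):
Code 7737.99.82 is under a tariff-rate quota (threshold 2,428 units). Quantity 1,233 units is within the quota, so the in-quota rate 8.5% applies to the full value.
Duty = ¥105,051.60 × 8.5% = ¥8,929.39.
Total = ¥0.00 + ¥8,929.39 = ¥8,929.39.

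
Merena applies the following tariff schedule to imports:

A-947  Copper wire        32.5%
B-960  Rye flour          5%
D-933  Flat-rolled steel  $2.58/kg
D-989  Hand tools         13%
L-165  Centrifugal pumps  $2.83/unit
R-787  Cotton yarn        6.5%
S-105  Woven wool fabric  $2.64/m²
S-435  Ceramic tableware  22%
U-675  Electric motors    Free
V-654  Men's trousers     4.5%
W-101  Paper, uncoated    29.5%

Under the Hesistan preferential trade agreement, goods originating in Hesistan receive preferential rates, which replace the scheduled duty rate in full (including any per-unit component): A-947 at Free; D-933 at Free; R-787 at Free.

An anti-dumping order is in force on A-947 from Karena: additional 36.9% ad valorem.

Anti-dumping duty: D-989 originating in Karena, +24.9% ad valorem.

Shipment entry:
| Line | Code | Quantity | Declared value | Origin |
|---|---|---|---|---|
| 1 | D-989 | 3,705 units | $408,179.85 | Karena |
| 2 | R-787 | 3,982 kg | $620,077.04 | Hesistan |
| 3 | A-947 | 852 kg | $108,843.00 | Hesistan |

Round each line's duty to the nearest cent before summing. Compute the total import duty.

Line 1 (D-989, Karena, 3,705 units, $408,179.85):
Base rate for D-989 is 13%.
Additional duty on D-989 from Karena: +24.9%. Applied ad valorem rate: 13% + 24.9% = 37.9%.
Duty = $408,179.85 × 37.9% = $154,700.16.
Line 2 (R-787, Hesistan, 3,982 kg, $620,077.04):
Base rate for R-787 is 6.5%.
Origin Hesistan qualifies under the Merena–Hesistan agreement and R-787 is covered: preferential rate Free applies instead.
Duty = $620,077.04 × 0% = $0.00.
Line 3 (A-947, Hesistan, 852 kg, $108,843.00):
Base rate for A-947 is 32.5%.
Origin Hesistan qualifies under the Merena–Hesistan agreement and A-947 is covered: preferential rate Free applies instead.
The additional-duty order on A-947 targets Karena, not Hesistan; it does not apply.
Duty = $108,843.00 × 0% = $0.00.
Total = $154,700.16 + $0.00 + $0.00 = $154,700.16.

$154,700.16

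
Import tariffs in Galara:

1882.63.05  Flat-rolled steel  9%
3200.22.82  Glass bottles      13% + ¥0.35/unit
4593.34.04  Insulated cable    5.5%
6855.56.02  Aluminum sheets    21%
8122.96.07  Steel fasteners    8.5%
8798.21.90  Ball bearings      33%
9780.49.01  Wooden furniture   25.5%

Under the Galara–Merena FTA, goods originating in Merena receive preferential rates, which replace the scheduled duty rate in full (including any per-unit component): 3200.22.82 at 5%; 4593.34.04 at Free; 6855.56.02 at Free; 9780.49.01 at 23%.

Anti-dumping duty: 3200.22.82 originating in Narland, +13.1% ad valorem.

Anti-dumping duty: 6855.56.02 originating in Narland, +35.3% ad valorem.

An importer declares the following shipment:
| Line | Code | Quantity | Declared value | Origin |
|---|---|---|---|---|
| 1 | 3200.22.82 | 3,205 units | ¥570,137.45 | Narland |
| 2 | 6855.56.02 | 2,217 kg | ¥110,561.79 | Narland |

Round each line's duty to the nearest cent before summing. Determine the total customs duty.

Line 1 (3200.22.82, Narland, 3,205 units, ¥570,137.45):
Base rate for 3200.22.82 is 13% + ¥0.35/unit.
3200.22.82 has an FTA preferential rate, but origin Narland is not Merena; base rate stands.
Additional duty on 3200.22.82 from Narland: +13.1%. Applied ad valorem rate: 13% + 13.1% = 26.1%.
Duty = ¥570,137.45 × 26.1% + 3,205 × ¥0.35 = ¥149,927.62.
Line 2 (6855.56.02, Narland, 2,217 kg, ¥110,561.79):
Base rate for 6855.56.02 is 21%.
6855.56.02 has an FTA preferential rate, but origin Narland is not Merena; base rate stands.
Additional duty on 6855.56.02 from Narland: +35.3%. Applied ad valorem rate: 21% + 35.3% = 56.3%.
Duty = ¥110,561.79 × 56.3% = ¥62,246.29.
Total = ¥149,927.62 + ¥62,246.29 = ¥212,173.91.

¥212,173.91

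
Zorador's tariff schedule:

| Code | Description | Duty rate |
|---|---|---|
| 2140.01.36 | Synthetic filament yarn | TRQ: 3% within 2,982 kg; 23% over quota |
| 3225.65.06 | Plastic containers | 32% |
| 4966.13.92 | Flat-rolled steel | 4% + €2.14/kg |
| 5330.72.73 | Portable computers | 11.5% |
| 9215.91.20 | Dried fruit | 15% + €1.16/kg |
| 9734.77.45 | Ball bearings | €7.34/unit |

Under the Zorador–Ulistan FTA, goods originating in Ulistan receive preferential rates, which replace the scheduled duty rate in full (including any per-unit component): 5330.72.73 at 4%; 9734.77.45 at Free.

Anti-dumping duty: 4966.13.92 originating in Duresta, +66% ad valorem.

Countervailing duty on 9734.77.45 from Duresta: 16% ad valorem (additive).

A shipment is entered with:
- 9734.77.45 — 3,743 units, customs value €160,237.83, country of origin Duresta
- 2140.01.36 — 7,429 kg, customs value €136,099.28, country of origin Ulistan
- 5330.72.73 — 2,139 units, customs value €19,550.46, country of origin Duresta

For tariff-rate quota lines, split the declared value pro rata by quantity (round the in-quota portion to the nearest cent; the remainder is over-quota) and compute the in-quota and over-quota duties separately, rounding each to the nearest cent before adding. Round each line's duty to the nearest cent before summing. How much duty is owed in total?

Line 1 (9734.77.45, Duresta, 3,743 units, €160,237.83):
Base rate for 9734.77.45 is €7.34/unit.
9734.77.45 has an FTA preferential rate, but origin Duresta is not Ulistan; base rate stands.
Additional duty on 9734.77.45 from Duresta: +16% ad valorem. Applied ad valorem rate = 16%.
Duty = €160,237.83 × 16% + 3,743 × €7.34 = €53,111.67.
Line 2 (2140.01.36, Ulistan, 7,429 kg, €136,099.28):
Code 2140.01.36 is under a tariff-rate quota (threshold 2,982 kg). In-quota: 2,982 kg at 3%; over-quota: 4,447 kg at 23%.
Pro-rata value split: in-quota = €136,099.28 × 2,982/7,429 = €54,630.24; over-quota = €136,099.28 − €54,630.24 = €81,469.04.
In-quota duty = €54,630.24 × 3% = €1,638.91. Over-quota duty = €81,469.04 × 23% = €18,737.88.
Line duty = €1,638.91 + €18,737.88 = €20,376.79.
Line 3 (5330.72.73, Duresta, 2,139 units, €19,550.46):
Base rate for 5330.72.73 is 11.5%.
5330.72.73 has an FTA preferential rate, but origin Duresta is not Ulistan; base rate stands.
Duty = €19,550.46 × 11.5% = €2,248.30.
Total = €53,111.67 + €20,376.79 + €2,248.30 = €75,736.76.

€75,736.76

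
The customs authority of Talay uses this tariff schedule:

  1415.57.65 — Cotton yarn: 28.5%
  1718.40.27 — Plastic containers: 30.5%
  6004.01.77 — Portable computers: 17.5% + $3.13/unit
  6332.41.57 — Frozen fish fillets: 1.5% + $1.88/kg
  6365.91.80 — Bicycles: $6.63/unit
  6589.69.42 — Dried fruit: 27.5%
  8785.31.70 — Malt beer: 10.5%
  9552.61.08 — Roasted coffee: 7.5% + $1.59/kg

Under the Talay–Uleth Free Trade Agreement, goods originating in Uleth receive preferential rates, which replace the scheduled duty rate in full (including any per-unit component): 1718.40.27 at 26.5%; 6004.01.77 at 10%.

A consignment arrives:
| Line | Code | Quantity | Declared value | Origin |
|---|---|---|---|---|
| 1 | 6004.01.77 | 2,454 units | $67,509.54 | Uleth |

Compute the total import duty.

Line 1 (6004.01.77, Uleth, 2,454 units, $67,509.54):
Base rate for 6004.01.77 is 17.5% + $3.13/unit.
Origin Uleth qualifies under the Talay–Uleth agreement and 6004.01.77 is covered: preferential rate 10% applies instead.
Duty = $67,509.54 × 10% = $6,750.95.

$6,750.95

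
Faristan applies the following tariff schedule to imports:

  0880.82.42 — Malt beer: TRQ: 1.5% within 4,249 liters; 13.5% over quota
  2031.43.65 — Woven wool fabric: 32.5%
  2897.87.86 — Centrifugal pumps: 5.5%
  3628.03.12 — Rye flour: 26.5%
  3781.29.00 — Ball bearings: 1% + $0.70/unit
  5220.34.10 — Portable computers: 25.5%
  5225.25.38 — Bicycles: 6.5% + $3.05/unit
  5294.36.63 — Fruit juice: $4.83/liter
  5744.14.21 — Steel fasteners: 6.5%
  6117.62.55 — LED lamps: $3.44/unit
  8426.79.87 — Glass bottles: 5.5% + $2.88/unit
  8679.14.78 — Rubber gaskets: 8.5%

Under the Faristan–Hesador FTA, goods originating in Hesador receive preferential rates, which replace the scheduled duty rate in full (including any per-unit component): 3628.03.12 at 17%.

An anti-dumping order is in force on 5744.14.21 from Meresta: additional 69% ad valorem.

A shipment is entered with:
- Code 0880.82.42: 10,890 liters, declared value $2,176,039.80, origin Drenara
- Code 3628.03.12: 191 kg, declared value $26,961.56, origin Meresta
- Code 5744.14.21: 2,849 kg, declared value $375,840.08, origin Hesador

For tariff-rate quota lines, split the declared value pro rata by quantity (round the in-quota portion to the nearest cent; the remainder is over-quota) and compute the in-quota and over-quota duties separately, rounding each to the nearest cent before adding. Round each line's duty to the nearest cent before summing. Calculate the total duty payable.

Line 1 (0880.82.42, Drenara, 10,890 liters, $2,176,039.80):
Code 0880.82.42 is under a tariff-rate quota (threshold 4,249 liters). In-quota: 4,249 liters at 1.5%; over-quota: 6,641 liters at 13.5%.
Pro-rata value split: in-quota = $2,176,039.80 × 4,249/10,890 = $849,035.18; over-quota = $2,176,039.80 − $849,035.18 = $1,327,004.62.
In-quota duty = $849,035.18 × 1.5% = $12,735.53. Over-quota duty = $1,327,004.62 × 13.5% = $179,145.62.
Line duty = $12,735.53 + $179,145.62 = $191,881.15.
Line 2 (3628.03.12, Meresta, 191 kg, $26,961.56):
Base rate for 3628.03.12 is 26.5%.
3628.03.12 has an FTA preferential rate, but origin Meresta is not Hesador; base rate stands.
Duty = $26,961.56 × 26.5% = $7,144.81.
Line 3 (5744.14.21, Hesador, 2,849 kg, $375,840.08):
Base rate for 5744.14.21 is 6.5%.
Origin Hesador is the FTA partner but 5744.14.21 is not on the preference list; base rate stands.
The additional-duty order on 5744.14.21 targets Meresta, not Hesador; it does not apply.
Duty = $375,840.08 × 6.5% = $24,429.61.
Total = $191,881.15 + $7,144.81 + $24,429.61 = $223,455.57.

$223,455.57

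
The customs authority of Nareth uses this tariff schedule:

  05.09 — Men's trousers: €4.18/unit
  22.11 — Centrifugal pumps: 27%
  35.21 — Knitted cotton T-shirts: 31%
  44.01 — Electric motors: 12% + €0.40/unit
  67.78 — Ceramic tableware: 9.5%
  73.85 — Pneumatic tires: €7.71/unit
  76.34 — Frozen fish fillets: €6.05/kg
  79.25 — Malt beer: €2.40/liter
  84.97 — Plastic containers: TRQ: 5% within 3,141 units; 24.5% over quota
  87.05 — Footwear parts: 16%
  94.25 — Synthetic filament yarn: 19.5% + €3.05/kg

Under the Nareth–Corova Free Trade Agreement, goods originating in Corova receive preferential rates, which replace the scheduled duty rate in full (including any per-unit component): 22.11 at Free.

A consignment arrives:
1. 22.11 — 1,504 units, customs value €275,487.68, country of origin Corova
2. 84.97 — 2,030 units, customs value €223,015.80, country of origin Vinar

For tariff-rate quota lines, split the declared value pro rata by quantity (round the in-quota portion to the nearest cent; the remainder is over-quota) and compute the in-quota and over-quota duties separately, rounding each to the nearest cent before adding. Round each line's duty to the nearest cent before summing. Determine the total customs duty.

Line 1 (22.11, Corova, 1,504 units, €275,487.68):
Base rate for 22.11 is 27%.
Origin Corova qualifies under the Nareth–Corova agreement and 22.11 is covered: preferential rate Free applies instead.
Duty = €275,487.68 × 0% = €0.00.
Line 2 (84.97, Vinar, 2,030 units, €223,015.80):
Code 84.97 is under a tariff-rate quota (threshold 3,141 units). Quantity 2,030 units is within the quota, so the in-quota rate 5% applies to the full value.
Duty = €223,015.80 × 5% = €11,150.79.
Total = €0.00 + €11,150.79 = €11,150.79.

€11,150.79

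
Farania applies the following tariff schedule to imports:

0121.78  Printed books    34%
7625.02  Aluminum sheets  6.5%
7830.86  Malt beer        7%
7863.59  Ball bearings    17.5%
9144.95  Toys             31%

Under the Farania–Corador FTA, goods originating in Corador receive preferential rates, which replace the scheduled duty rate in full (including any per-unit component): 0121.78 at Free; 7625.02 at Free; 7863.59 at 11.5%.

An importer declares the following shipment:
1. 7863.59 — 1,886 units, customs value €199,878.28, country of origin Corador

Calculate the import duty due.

€22,986.00

Line 1 (7863.59, Corador, 1,886 units, €199,878.28):
Base rate for 7863.59 is 17.5%.
Origin Corador qualifies under the Farania–Corador agreement and 7863.59 is covered: preferential rate 11.5% applies instead.
Duty = €199,878.28 × 11.5% = €22,986.00.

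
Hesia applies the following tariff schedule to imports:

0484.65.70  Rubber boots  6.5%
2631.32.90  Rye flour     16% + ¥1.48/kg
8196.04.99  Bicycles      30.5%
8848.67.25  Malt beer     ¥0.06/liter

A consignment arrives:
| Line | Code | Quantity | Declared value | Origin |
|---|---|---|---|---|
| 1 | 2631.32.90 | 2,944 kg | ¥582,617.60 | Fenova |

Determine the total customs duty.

¥97,575.94

Line 1 (2631.32.90, Fenova, 2,944 kg, ¥582,617.60):
Base rate for 2631.32.90 is 16% + ¥1.48/kg.
Duty = ¥582,617.60 × 16% + 2,944 × ¥1.48 = ¥97,575.94.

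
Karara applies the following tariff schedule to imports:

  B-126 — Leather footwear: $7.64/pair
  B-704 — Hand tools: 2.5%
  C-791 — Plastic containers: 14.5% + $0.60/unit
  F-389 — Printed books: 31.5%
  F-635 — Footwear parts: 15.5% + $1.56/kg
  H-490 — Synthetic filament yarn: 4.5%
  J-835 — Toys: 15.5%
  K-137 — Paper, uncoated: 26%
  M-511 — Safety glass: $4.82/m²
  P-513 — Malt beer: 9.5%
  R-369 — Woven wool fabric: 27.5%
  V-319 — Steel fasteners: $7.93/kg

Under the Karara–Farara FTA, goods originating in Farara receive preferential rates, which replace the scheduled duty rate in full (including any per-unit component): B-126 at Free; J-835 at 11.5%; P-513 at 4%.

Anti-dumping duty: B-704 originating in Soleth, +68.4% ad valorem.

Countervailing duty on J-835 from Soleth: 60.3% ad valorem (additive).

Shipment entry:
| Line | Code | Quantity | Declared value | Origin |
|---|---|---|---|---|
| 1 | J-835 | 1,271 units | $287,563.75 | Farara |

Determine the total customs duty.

Line 1 (J-835, Farara, 1,271 units, $287,563.75):
Base rate for J-835 is 15.5%.
Origin Farara qualifies under the Karara–Farara agreement and J-835 is covered: preferential rate 11.5% applies instead.
The additional-duty order on J-835 targets Soleth, not Farara; it does not apply.
Duty = $287,563.75 × 11.5% = $33,069.83.

$33,069.83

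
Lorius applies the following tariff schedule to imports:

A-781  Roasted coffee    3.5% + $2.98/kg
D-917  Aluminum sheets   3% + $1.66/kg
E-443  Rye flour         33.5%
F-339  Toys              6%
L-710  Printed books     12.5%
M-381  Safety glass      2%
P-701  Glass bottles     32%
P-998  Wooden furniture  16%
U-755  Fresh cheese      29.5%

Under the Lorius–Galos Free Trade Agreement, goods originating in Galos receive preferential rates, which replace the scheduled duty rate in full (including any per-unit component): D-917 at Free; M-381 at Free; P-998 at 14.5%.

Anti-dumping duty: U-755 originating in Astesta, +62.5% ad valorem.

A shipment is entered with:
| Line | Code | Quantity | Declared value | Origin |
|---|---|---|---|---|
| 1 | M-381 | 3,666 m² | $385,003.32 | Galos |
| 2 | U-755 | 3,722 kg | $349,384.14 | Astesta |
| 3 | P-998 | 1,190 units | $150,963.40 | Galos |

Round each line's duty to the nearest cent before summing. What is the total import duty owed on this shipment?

$343,323.10

Line 1 (M-381, Galos, 3,666 m², $385,003.32):
Base rate for M-381 is 2%.
Origin Galos qualifies under the Lorius–Galos agreement and M-381 is covered: preferential rate Free applies instead.
Duty = $385,003.32 × 0% = $0.00.
Line 2 (U-755, Astesta, 3,722 kg, $349,384.14):
Base rate for U-755 is 29.5%.
Additional duty on U-755 from Astesta: +62.5%. Applied ad valorem rate: 29.5% + 62.5% = 92%.
Duty = $349,384.14 × 92% = $321,433.41.
Line 3 (P-998, Galos, 1,190 units, $150,963.40):
Base rate for P-998 is 16%.
Origin Galos qualifies under the Lorius–Galos agreement and P-998 is covered: preferential rate 14.5% applies instead.
Duty = $150,963.40 × 14.5% = $21,889.69.
Total = $0.00 + $321,433.41 + $21,889.69 = $343,323.10.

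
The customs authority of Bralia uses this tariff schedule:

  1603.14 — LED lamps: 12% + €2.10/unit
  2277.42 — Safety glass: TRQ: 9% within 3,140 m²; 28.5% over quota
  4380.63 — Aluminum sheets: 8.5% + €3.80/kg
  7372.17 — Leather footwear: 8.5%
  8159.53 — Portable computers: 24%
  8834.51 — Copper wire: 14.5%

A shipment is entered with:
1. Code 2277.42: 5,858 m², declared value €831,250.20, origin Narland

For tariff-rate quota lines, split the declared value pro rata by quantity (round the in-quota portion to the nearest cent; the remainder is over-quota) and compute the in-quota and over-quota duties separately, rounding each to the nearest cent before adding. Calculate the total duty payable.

€150,020.94

Line 1 (2277.42, Narland, 5,858 m², €831,250.20):
Code 2277.42 is under a tariff-rate quota (threshold 3,140 m²). In-quota: 3,140 m² at 9%; over-quota: 2,718 m² at 28.5%.
Pro-rata value split: in-quota = €831,250.20 × 3,140/5,858 = €445,566.00; over-quota = €831,250.20 − €445,566.00 = €385,684.20.
In-quota duty = €445,566.00 × 9% = €40,100.94. Over-quota duty = €385,684.20 × 28.5% = €109,920.00.
Line duty = €40,100.94 + €109,920.00 = €150,020.94.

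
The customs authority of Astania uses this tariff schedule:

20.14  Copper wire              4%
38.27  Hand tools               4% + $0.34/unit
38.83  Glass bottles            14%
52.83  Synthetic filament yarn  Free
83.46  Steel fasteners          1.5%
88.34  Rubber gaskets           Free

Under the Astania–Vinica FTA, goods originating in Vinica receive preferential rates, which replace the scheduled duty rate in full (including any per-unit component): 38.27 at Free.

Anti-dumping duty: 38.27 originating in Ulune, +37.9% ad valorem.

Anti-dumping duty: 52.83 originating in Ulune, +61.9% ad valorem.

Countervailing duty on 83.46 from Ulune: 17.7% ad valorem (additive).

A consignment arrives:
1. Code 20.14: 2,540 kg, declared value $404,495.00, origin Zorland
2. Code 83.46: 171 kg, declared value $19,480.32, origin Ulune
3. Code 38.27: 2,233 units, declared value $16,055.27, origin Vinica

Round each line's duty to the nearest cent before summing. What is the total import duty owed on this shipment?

$19,920.02

Line 1 (20.14, Zorland, 2,540 kg, $404,495.00):
Base rate for 20.14 is 4%.
Duty = $404,495.00 × 4% = $16,179.80.
Line 2 (83.46, Ulune, 171 kg, $19,480.32):
Base rate for 83.46 is 1.5%.
Additional duty on 83.46 from Ulune: +17.7%. Applied ad valorem rate: 1.5% + 17.7% = 19.2%.
Duty = $19,480.32 × 19.2% = $3,740.22.
Line 3 (38.27, Vinica, 2,233 units, $16,055.27):
Base rate for 38.27 is 4% + $0.34/unit.
Origin Vinica qualifies under the Astania–Vinica agreement and 38.27 is covered: preferential rate Free applies instead.
The additional-duty order on 38.27 targets Ulune, not Vinica; it does not apply.
Duty = $16,055.27 × 0% = $0.00.
Total = $16,179.80 + $3,740.22 + $0.00 = $19,920.02.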